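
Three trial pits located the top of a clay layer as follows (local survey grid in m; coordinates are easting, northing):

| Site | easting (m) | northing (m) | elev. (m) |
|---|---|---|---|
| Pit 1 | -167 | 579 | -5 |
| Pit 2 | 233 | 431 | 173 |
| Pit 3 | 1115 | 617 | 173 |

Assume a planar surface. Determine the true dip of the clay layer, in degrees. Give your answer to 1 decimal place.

Two edge vectors: Pit 1→Pit 2 = (400, -148, 178), Pit 1→Pit 3 = (1282, 38, 178).
Normal n = (Pit 1→Pit 2) × (Pit 1→Pit 3) = (-33108, 156996, 204936).
So ∂z/∂easting = −n_x/n_z = 0.16155 and ∂z/∂northing = −n_y/n_z = −0.76607.
Gradient magnitude |∇z| = √(a² + b²) = √(0.02610 + 0.58687) = 0.78292.
True dip = arctan(0.78292) = 38.1°, dipping toward NNW (azimuth ≈ 348°).

38.1°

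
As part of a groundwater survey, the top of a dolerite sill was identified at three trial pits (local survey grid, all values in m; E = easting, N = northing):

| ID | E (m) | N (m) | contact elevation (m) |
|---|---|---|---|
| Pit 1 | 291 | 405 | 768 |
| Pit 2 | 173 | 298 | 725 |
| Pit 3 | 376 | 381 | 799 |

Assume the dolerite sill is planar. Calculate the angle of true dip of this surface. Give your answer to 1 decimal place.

20.0°

Let the plane be z = a·E + b·N + c.
Pit 2−Pit 1: −118a − 107b = −43;  Pit 3−Pit 1: 85a − 24b = 31.
Solving gives a = 0.36463, b = −0.00025.
Gradient magnitude |∇z| = √(a² + b²) = √(0.13296 + 0.00000) = 0.36463.
True dip = arctan(0.36463) = 20.0°, dipping toward W (azimuth ≈ 270°).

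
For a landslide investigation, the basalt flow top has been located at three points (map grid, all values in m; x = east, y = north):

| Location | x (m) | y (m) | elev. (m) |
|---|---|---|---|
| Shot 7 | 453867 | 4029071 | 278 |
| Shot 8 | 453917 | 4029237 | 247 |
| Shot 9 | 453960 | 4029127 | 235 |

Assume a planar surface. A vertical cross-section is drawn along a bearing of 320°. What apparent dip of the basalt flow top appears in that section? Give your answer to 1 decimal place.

13.0°

Two edge vectors: Shot 7→Shot 8 = (50, 166, -31), Shot 7→Shot 9 = (93, 56, -43).
Normal n = (Shot 7→Shot 8) × (Shot 7→Shot 9) = (-5402, -733, -12638).
So ∂z/∂x = −n_x/n_z = −0.42744 and ∂z/∂y = −n_y/n_z = −0.05800.
Unit vector along 320° is (sin 320°, cos 320°) = (-0.6428, 0.7660).
Slope in that direction = a·(-0.6428) + b·(0.7660) = 0.23032.
Apparent dip = arctan|0.23032| = 13.0° (true dip is 23.3°, so apparent ≤ true as expected).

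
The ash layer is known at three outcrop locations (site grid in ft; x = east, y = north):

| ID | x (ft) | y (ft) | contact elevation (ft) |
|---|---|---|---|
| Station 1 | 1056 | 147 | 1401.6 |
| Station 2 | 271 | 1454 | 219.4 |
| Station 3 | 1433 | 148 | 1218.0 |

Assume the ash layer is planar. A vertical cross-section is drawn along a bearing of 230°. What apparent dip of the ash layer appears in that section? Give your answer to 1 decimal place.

Two edge vectors: Station 1→Station 2 = (-785, 1307, -1182.2), Station 1→Station 3 = (377, 1, -183.6).
Normal n = (Station 1→Station 2) × (Station 1→Station 3) = (-238783, -589815.4, -493524).
So ∂z/∂x = −n_x/n_z = −0.48383 and ∂z/∂y = −n_y/n_z = −1.19511.
Unit vector along 230° is (sin 230°, cos 230°) = (-0.7660, -0.6428).
Slope in that direction = a·(-0.7660) + b·(-0.6428) = 1.13884.
Apparent dip = arctan|1.13884| = 48.7° (true dip is 52.2°, so apparent ≤ true as expected).

48.7°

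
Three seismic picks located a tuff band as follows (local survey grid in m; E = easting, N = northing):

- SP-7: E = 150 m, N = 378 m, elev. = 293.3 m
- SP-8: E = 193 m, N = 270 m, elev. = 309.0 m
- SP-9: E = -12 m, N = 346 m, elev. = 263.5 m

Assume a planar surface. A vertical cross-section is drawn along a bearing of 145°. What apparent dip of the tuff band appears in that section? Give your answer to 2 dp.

Let the plane be z = a·E + b·N + c.
SP-8−SP-7: 43a − 108b = 15.7;  SP-9−SP-7: −162a − 32b = −29.8.
Solving gives a = 0.19716, b = −0.06687.
Unit vector along 145° is (sin 145°, cos 145°) = (0.5736, -0.8192).
Slope in that direction = a·(0.5736) + b·(-0.8192) = 0.16786.
Apparent dip = arctan|0.16786| = 9.53° (true dip is 11.8°, so apparent ≤ true as expected).

9.53°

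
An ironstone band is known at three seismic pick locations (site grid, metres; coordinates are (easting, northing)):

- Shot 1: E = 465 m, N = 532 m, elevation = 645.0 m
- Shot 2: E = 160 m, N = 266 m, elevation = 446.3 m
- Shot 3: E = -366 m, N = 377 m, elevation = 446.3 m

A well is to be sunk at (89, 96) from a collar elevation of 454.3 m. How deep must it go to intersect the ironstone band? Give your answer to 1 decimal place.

119.3 m

Let the plane be z = a·E + b·N + c.
Shot 2−Shot 1: −305a − 266b = −198.7;  Shot 3−Shot 1: −831a − 155b = −198.7.
Solving gives a = 0.12692, b = 0.60146.
Then c = 645 − a·465 − b·532 = 266.00.
At (89, 96): z_contact = 11.30 + 57.74 + 266.00 = 335.04 m.
Depth below ground = 454.3 − 335.04 = 119.3 m.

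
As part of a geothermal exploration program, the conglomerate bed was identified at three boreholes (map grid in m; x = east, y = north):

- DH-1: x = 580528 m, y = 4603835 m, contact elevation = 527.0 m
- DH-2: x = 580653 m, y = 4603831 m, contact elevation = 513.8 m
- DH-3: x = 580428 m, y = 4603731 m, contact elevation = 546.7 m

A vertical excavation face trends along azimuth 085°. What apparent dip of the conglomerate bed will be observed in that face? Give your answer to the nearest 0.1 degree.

6.6°

Let the plane be z = a·x + b·y + c.
DH-2−DH-1: 125a − 4b = −13.2;  DH-3−DH-1: −100a − 104b = 19.7.
Solving gives a = −0.10833, b = −0.08526.
Unit vector along 085° is (sin 85°, cos 85°) = (0.9962, 0.0872).
Slope in that direction = a·(0.9962) + b·(0.0872) = −0.11535.
Apparent dip = arctan|0.11535| = 6.6° (true dip is 7.8°, so apparent ≤ true as expected).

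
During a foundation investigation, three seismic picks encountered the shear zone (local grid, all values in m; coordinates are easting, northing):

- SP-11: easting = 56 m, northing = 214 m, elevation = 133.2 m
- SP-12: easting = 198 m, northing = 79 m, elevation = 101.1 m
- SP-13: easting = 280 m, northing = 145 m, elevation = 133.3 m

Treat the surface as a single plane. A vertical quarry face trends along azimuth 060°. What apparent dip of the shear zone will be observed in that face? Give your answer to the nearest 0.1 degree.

Let the plane be z = a·easting + b·northing + c.
SP-12−SP-11: 142a − 135b = −32.1;  SP-13−SP-11: 224a − 69b = 0.1.
Solving gives a = 0.10901, b = 0.35244.
Unit vector along 060° is (sin 60°, cos 60°) = (0.8660, 0.5000).
Slope in that direction = a·(0.8660) + b·(0.5000) = 0.27063.
Apparent dip = arctan|0.27063| = 15.1° (true dip is 20.2°, so apparent ≤ true as expected).

15.1°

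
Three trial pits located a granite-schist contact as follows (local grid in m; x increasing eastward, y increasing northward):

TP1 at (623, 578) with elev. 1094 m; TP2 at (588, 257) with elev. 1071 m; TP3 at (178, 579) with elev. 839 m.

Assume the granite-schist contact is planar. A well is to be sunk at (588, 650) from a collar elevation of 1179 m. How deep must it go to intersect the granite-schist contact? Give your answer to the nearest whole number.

Two edge vectors: TP1→TP2 = (-35, -321, -23), TP1→TP3 = (-445, 1, -255).
Normal n = (TP1→TP2) × (TP1→TP3) = (81878, 1310, -142880).
So ∂z/∂x = −n_x/n_z = 0.57305 and ∂z/∂y = −n_y/n_z = 0.00917.
Intercept c from TP1: 1094 − 357.01 − 5.30 = 731.69.
At (588, 650): z_contact = 337.0 + 6.0 + 731.69 = 1074.6 m.
Depth below ground = 1179 − 1074.6 = 104 m.

104 m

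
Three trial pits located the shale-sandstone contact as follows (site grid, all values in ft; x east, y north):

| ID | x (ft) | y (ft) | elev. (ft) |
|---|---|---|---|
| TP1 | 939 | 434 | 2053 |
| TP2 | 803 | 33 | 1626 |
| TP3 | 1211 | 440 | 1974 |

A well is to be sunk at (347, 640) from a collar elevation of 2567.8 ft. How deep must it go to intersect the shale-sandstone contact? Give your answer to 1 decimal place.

86.1 ft

Two edge vectors: TP1→TP2 = (-136, -401, -427), TP1→TP3 = (272, 6, -79).
Normal n = (TP1→TP2) × (TP1→TP3) = (34241, -126888, 108256).
So ∂z/∂x = −n_x/n_z = −0.316297 and ∂z/∂y = −n_y/n_z = 1.172111.
Intercept c from TP1: 2053 + 297.00 − 508.70 = 1841.31.
At (347, 640): z_contact = −109.75 + 750.15 + 1841.31 = 2481.70 ft.
Depth below ground = 2567.8 − 2481.70 = 86.1 ft.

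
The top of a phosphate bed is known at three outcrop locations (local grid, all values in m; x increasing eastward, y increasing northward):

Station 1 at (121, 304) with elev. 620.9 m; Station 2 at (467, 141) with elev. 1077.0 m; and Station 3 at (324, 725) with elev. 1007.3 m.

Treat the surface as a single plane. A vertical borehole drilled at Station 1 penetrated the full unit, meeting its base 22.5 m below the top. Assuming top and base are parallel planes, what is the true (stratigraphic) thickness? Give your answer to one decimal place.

12.8 m

Two edge vectors: Station 1→Station 2 = (346, -163, 456.1), Station 1→Station 3 = (203, 421, 386.4).
Normal n = (Station 1→Station 2) × (Station 1→Station 3) = (-255001.3, -41106.1, 178755).
So ∂z/∂x = −n_x/n_z = 1.42654 and ∂z/∂y = −n_y/n_z = 0.22996.
|∇z| = √(a²+b²) = 1.44496, so dip δ = arctan(1.44496) = 55.31°.
True thickness = vertical thickness × cos δ = 22.5 × cos 55.31° = 12.8 m.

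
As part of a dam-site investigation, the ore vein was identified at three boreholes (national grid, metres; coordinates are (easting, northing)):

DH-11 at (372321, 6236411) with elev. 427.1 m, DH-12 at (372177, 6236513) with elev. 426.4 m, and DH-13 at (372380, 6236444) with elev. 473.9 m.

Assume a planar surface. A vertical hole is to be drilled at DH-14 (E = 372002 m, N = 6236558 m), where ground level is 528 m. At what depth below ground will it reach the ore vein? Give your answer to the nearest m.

Let the plane be z = a·E + b·N + c.
DH-12−DH-11: −144a + 102b = −0.7;  DH-13−DH-11: 59a + 33b = 46.8.
Solving gives a = 0.44537604, b = 0.62190344.
Then c = 427.1 − a·372321 − b·6236411 = −4043841.18.
At (372002, 6236558): z_contact = 165680.8 + 3878536.8 − 4043841.18 = 376.4 m.
Depth below ground = 528 − 376.4 = 152 m.

152 m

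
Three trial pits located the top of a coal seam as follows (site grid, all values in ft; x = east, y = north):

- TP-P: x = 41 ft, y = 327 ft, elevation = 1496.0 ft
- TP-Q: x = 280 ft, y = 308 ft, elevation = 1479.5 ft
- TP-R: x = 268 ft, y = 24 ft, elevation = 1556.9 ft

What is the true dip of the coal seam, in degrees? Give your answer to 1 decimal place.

Let the plane be z = a·x + b·y + c.
TP-Q−TP-P: 239a − 19b = −16.5;  TP-R−TP-P: 227a − 303b = 60.9.
Solving gives a = −0.09040, b = −0.26872.
Gradient magnitude |∇z| = √(a² + b²) = √(0.00817 + 0.07221) = 0.28351.
True dip = arctan(0.28351) = 15.8°, dipping toward NNE (azimuth ≈ 019°).

15.8°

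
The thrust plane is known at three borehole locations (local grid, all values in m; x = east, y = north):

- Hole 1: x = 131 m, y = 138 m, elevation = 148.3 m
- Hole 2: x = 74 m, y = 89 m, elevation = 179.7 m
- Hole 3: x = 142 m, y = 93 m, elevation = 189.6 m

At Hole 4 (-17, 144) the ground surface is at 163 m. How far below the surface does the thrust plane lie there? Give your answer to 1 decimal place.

Two edge vectors: Hole 1→Hole 2 = (-57, -49, 31.4), Hole 1→Hole 3 = (11, -45, 41.3).
Normal n = (Hole 1→Hole 2) × (Hole 1→Hole 3) = (-610.7, 2699.5, 3104).
So ∂z/∂x = −n_x/n_z = 0.19675 and ∂z/∂y = −n_y/n_z = −0.86968.
Intercept c from Hole 1: 148.3 − 25.77 + 120.02 = 242.54.
At (-17, 144): z_contact = −3.34 − 125.23 + 242.54 = 113.96 m.
Depth below ground = 163 − 113.96 = 49.0 m.

49.0 m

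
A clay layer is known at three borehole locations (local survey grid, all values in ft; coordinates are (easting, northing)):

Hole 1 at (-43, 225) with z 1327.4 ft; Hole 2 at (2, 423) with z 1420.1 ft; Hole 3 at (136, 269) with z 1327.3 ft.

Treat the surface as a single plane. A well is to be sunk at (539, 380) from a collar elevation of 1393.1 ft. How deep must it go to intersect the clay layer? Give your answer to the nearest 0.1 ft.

Two edge vectors: Hole 1→Hole 2 = (45, 198, 92.7), Hole 1→Hole 3 = (179, 44, -0.1).
Normal n = (Hole 1→Hole 2) × (Hole 1→Hole 3) = (-4098.6, 16597.8, -33462).
So ∂z/∂E = −n_x/n_z = −0.12249 and ∂z/∂N = −n_y/n_z = 0.49602.
Intercept c from Hole 1: 1327.4 − 5.27 − 111.60 = 1210.53.
At (539, 380): z_contact = −66.02 + 188.49 + 1210.53 = 1333.00 ft.
Depth below ground = 1393.1 − 1333.00 = 60.1 ft.

60.1 ft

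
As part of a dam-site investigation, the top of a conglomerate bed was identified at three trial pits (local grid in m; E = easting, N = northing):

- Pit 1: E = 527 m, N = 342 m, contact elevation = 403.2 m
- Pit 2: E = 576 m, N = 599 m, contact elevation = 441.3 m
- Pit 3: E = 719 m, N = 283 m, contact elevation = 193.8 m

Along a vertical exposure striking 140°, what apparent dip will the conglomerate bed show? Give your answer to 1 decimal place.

Let the plane be z = a·E + b·N + c.
Pit 2−Pit 1: 49a + 257b = 38.1;  Pit 3−Pit 1: 192a − 59b = −209.4.
Solving gives a = −0.98723, b = 0.33648.
Unit vector along 140° is (sin 140°, cos 140°) = (0.6428, -0.7660).
Slope in that direction = a·(0.6428) + b·(-0.7660) = −0.89233.
Apparent dip = arctan|0.89233| = 41.7° (true dip is 46.2°, so apparent ≤ true as expected).

41.7°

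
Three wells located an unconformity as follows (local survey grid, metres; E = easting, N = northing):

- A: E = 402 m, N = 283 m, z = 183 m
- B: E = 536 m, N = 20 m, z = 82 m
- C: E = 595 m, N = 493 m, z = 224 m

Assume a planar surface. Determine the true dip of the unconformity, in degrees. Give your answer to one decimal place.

18.9°

Two edge vectors: A→B = (134, -263, -101), A→C = (193, 210, 41).
Normal n = (A→B) × (A→C) = (10427, -24987, 78899).
So ∂z/∂E = −n_x/n_z = −0.13216 and ∂z/∂N = −n_y/n_z = 0.31670.
Gradient magnitude |∇z| = √(a² + b²) = √(0.01747 + 0.10030) = 0.34316.
True dip = arctan(0.34316) = 18.9°, dipping toward SSE (azimuth ≈ 157°).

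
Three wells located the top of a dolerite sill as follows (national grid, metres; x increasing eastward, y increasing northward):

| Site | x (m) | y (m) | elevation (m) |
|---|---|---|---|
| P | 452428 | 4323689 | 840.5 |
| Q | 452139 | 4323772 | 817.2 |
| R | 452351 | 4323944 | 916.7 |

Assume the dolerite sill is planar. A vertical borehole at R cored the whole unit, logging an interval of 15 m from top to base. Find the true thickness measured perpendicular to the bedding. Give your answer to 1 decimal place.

13.9 m

Two edge vectors: P→Q = (-289, 83, -23.3), P→R = (-77, 255, 76.2).
Normal n = (P→Q) × (P→R) = (12266.1, 23815.9, -67304).
So ∂z/∂x = −n_x/n_z = 0.18225 and ∂z/∂y = −n_y/n_z = 0.35386.
|∇z| = √(a²+b²) = 0.39803, so dip δ = arctan(0.39803) = 21.70°.
True thickness = vertical thickness × cos δ = 15 × cos 21.70° = 13.9 m.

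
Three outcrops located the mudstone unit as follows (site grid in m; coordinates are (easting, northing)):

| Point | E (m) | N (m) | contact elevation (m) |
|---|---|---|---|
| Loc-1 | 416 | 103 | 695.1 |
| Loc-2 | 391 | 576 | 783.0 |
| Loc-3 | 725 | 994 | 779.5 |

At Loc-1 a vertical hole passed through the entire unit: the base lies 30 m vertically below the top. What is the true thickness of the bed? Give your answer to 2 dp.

28.84 m

Let the plane be z = a·E + b·N + c.
Loc-2−Loc-1: −25a + 473b = 87.9;  Loc-3−Loc-1: 309a + 891b = 84.4.
Solving gives a = −0.22797, b = 0.17379.
|∇z| = √(a²+b²) = 0.28666, so dip δ = arctan(0.28666) = 16.00°.
True thickness = vertical thickness × cos δ = 30 × cos 16.00° = 28.84 m.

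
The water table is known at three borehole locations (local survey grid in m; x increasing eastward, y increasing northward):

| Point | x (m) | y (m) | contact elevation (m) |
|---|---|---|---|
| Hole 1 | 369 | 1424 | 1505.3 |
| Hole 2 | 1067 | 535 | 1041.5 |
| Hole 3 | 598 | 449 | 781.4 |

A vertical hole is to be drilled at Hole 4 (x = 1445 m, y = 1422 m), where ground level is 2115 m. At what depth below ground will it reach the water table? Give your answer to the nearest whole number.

180 m

Two edge vectors: Hole 1→Hole 2 = (698, -889, -463.8), Hole 1→Hole 3 = (229, -975, -723.9).
Normal n = (Hole 1→Hole 2) × (Hole 1→Hole 3) = (191342.1, 399072, -476969).
So ∂z/∂x = −n_x/n_z = 0.40116 and ∂z/∂y = −n_y/n_z = 0.83668.
Intercept c from Hole 1: 1505.3 − 148.03 − 1191.44 = 165.83.
At (1445, 1422): z_contact = 579.7 + 1189.8 + 165.83 = 1935.3 m.
Depth below ground = 2115 − 1935.3 = 180 m.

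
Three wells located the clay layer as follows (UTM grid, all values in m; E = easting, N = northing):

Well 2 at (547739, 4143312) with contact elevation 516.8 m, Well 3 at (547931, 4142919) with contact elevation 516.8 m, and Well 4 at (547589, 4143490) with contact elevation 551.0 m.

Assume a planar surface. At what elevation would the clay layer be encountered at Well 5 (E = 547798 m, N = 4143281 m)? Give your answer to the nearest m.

493 m

Two edge vectors: Well 2→Well 3 = (192, -393, 0), Well 2→Well 4 = (-150, 178, 34.2).
Normal n = (Well 2→Well 3) × (Well 2→Well 4) = (-13440.6, -6566.4, -24774).
So ∂z/∂E = −n_x/n_z = −0.54252846 and ∂z/∂N = −n_y/n_z = −0.26505207.
Intercept c from Well 2: 516.8 + 297163.99 + 1098193.43 = 1395874.22.
At (547798, 4143281): z = −297196.0 − 1098185.2 + 1395874.22 = 493.0 m.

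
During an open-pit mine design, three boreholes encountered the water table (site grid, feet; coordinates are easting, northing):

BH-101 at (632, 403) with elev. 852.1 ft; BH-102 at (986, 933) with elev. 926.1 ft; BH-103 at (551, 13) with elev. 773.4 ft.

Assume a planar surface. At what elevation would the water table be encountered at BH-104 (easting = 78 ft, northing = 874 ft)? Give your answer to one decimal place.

1035.2 ft

Let the plane be z = a·easting + b·northing + c.
BH-102−BH-101: 354a + 530b = 74;  BH-103−BH-101: −81a − 390b = −78.7.
Solving gives a = −0.13509, b = 0.22985.
Then c = 852.1 − a·632 − b·403 = 844.85.
At (78, 874): z = −10.5 + 200.9 + 844.85 = 1035.2 ft.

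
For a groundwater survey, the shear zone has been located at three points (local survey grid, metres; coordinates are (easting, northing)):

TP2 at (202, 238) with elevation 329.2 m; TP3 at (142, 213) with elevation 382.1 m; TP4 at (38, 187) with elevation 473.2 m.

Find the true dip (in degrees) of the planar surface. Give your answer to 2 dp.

40.96°

Let the plane be z = a·E + b·N + c.
TP3−TP2: −60a − 25b = 52.9;  TP4−TP2: −164a − 51b = 144.
Solving gives a = −0.86740, b = −0.03423.
Gradient magnitude |∇z| = √(a² + b²) = √(0.75239 + 0.00117) = 0.86808.
True dip = arctan(0.86808) = 40.96°, dipping toward E (azimuth ≈ 088°).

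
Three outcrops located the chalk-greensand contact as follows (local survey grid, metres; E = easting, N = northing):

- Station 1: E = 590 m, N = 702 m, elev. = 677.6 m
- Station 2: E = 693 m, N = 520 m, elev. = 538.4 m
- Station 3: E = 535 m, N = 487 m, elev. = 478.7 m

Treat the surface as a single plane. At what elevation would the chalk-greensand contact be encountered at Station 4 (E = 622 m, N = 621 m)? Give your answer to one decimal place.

612.9 m

Let the plane be z = a·E + b·N + c.
Station 2−Station 1: 103a − 182b = −139.2;  Station 3−Station 1: −55a − 215b = −198.9.
Solving gives a = 0.19505, b = 0.87522.
Then c = 677.6 − a·590 − b·702 = −51.88.
At (622, 621): z = 121.3 + 543.5 − 51.88 = 612.9 m.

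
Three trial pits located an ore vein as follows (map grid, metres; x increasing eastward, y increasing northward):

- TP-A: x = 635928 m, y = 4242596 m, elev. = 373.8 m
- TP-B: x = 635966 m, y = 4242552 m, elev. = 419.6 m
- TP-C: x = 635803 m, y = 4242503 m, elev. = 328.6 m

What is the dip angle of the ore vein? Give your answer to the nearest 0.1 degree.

Let the plane be z = a·x + b·y + c.
TP-B−TP-A: 38a − 44b = 45.8;  TP-C−TP-A: −125a − 93b = −45.2.
Solving gives a = 0.69163, b = −0.44359.
Gradient magnitude |∇z| = √(a² + b²) = √(0.47835 + 0.19677) = 0.82166.
True dip = arctan(0.82166) = 39.4°, dipping toward WNW (azimuth ≈ 303°).

39.4°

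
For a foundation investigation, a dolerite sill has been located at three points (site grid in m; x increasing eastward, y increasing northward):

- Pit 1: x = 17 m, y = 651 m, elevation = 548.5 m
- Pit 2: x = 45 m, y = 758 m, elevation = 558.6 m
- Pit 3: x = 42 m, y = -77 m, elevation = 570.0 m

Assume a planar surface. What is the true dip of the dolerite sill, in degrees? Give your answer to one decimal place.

22.7°

Two edge vectors: Pit 1→Pit 2 = (28, 107, 10.1), Pit 1→Pit 3 = (25, -728, 21.5).
Normal n = (Pit 1→Pit 2) × (Pit 1→Pit 3) = (9653.3, -349.5, -23059).
So ∂z/∂x = −n_x/n_z = 0.41863 and ∂z/∂y = −n_y/n_z = −0.01516.
Gradient magnitude |∇z| = √(a² + b²) = √(0.17526 + 0.00023) = 0.41891.
True dip = arctan(0.41891) = 22.7°, dipping toward W (azimuth ≈ 272°).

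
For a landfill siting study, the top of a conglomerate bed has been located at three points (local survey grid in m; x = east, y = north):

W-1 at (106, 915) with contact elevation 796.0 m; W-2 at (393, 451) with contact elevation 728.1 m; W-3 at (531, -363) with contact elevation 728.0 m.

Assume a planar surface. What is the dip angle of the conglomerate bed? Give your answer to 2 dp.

Let the plane be z = a·x + b·y + c.
W-2−W-1: 287a − 464b = −67.9;  W-3−W-1: 425a − 1278b = −68.
Solving gives a = −0.32564, b = −0.05508.
Gradient magnitude |∇z| = √(a² + b²) = √(0.10604 + 0.00303) = 0.33027.
True dip = arctan(0.33027) = 18.28°, dipping toward E (azimuth ≈ 080°).

18.28°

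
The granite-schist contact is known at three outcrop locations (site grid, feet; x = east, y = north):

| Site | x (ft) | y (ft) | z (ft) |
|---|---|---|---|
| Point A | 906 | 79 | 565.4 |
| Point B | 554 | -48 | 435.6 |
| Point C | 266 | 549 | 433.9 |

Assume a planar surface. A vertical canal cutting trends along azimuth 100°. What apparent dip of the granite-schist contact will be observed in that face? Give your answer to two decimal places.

15.87°

Two edge vectors: Point A→Point B = (-352, -127, -129.8), Point A→Point C = (-640, 470, -131.5).
Normal n = (Point A→Point B) × (Point A→Point C) = (77706.5, 36784, -246720).
So ∂z/∂x = −n_x/n_z = 0.31496 and ∂z/∂y = −n_y/n_z = 0.14909.
Unit vector along 100° is (sin 100°, cos 100°) = (0.9848, -0.1736).
Slope in that direction = a·(0.9848) + b·(-0.1736) = 0.28428.
Apparent dip = arctan|0.28428| = 15.87° (true dip is 19.2°, so apparent ≤ true as expected).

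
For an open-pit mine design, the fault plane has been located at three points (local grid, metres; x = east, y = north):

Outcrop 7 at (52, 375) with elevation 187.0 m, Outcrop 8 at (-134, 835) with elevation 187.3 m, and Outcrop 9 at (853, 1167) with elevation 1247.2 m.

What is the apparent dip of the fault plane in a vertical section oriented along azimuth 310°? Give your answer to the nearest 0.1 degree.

25.5°

Let the plane be z = a·x + b·y + c.
Outcrop 8−Outcrop 7: −186a + 460b = 0.3;  Outcrop 9−Outcrop 7: 801a + 792b = 1060.2.
Solving gives a = 0.94510, b = 0.38280.
Unit vector along 310° is (sin 310°, cos 310°) = (-0.7660, 0.6428).
Slope in that direction = a·(-0.7660) + b·(0.6428) = −0.47793.
Apparent dip = arctan|0.47793| = 25.5° (true dip is 45.6°, so apparent ≤ true as expected).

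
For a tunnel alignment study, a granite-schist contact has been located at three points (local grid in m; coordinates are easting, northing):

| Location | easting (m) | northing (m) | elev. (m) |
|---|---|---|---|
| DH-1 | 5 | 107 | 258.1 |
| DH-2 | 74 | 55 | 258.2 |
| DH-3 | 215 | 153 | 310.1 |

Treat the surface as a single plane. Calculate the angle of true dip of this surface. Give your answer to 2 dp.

17.63°

Let the plane be z = a·easting + b·northing + c.
DH-2−DH-1: 69a − 52b = 0.1;  DH-3−DH-1: 210a + 46b = 52.
Solving gives a = 0.19218, b = 0.25309.
Gradient magnitude |∇z| = √(a² + b²) = √(0.03693 + 0.06405) = 0.31778.
True dip = arctan(0.31778) = 17.63°, dipping toward SW (azimuth ≈ 217°).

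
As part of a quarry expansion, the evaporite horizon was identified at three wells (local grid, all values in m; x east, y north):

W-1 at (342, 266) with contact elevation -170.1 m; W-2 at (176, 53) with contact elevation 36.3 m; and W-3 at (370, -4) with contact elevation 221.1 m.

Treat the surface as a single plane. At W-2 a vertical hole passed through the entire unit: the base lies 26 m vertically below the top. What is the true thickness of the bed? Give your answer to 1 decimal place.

Let the plane be z = a·x + b·y + c.
W-2−W-1: −166a − 213b = 206.4;  W-3−W-1: 28a − 270b = 391.2.
Solving gives a = 0.54343, b = −1.39253.
|∇z| = √(a²+b²) = 1.49481, so dip δ = arctan(1.49481) = 56.22°.
True thickness = vertical thickness × cos δ = 26 × cos 56.22° = 14.5 m.

14.5 m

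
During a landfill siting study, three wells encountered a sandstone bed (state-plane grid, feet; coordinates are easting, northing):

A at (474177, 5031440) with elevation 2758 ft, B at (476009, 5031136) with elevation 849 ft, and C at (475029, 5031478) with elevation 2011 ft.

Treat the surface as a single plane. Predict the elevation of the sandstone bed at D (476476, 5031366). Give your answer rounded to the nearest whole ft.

604 ft

Let the plane be z = a·easting + b·northing + c.
B−A: 1832a − 304b = −1909;  C−A: 852a + 38b = −747.
Solving gives a = −0.91177151, b = 0.78498223.
Then c = 2758 − a·474177 − b·5031440 = −3514491.91.
At (476476, 5031366): z = −434437.2 + 3949532.9 − 3514491.91 = 603.7 ft.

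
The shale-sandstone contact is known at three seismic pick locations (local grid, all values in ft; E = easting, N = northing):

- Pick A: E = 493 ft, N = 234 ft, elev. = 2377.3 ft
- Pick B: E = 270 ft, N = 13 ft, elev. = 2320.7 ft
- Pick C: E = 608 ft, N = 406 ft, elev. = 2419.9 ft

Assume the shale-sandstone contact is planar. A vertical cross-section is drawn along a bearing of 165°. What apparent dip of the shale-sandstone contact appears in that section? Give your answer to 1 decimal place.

12.2°

Two edge vectors: Pick A→Pick B = (-223, -221, -56.6), Pick A→Pick C = (115, 172, 42.6).
Normal n = (Pick A→Pick B) × (Pick A→Pick C) = (320.6, 2990.8, -12941).
So ∂z/∂E = −n_x/n_z = 0.02477 and ∂z/∂N = −n_y/n_z = 0.23111.
Unit vector along 165° is (sin 165°, cos 165°) = (0.2588, -0.9659).
Slope in that direction = a·(0.2588) + b·(-0.9659) = −0.21682.
Apparent dip = arctan|0.21682| = 12.2° (true dip is 13.1°, so apparent ≤ true as expected).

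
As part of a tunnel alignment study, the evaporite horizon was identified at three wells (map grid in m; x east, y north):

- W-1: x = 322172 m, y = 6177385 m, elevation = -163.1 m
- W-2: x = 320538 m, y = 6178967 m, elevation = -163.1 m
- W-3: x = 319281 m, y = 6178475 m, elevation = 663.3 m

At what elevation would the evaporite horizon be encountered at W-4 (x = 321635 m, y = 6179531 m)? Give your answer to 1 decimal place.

-949.4 m

Two edge vectors: W-1→W-2 = (-1634, 1582, 0), W-1→W-3 = (-2891, 1090, 826.4).
Normal n = (W-1→W-2) × (W-1→W-3) = (1307364.8, 1350337.6, 2792502).
So ∂z/∂x = −n_x/n_z = −0.468169692 and ∂z/∂y = −n_y/n_z = −0.483558329.
Intercept c from W-1: -163.1 + 150831.17 + 2987125.97 = 3137794.03.
At (321635, 6179531): z = −150579.8 − 2988163.7 + 3137794.03 = -949.4 m.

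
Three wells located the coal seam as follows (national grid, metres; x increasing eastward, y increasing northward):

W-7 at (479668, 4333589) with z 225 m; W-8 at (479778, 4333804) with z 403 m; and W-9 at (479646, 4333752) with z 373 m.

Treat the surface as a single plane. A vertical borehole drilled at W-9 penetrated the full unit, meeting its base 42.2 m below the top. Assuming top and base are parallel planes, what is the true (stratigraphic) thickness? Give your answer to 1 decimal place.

Two edge vectors: W-7→W-8 = (110, 215, 178), W-7→W-9 = (-22, 163, 148).
Normal n = (W-7→W-8) × (W-7→W-9) = (2806, -20196, 22660).
So ∂z/∂x = −n_x/n_z = −0.12383 and ∂z/∂y = −n_y/n_z = 0.89126.
|∇z| = √(a²+b²) = 0.89982, so dip δ = arctan(0.89982) = 41.98°.
True thickness = vertical thickness × cos δ = 42.2 × cos 41.98° = 31.4 m.

31.4 m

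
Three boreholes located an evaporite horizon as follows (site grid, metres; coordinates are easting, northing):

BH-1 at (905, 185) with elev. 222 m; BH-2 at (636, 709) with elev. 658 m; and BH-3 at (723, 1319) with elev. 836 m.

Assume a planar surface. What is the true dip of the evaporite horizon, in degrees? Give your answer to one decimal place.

Two edge vectors: BH-1→BH-2 = (-269, 524, 436), BH-1→BH-3 = (-182, 1134, 614).
Normal n = (BH-1→BH-2) × (BH-1→BH-3) = (-172688, 85814, -209678).
So ∂z/∂easting = −n_x/n_z = −0.82359 and ∂z/∂northing = −n_y/n_z = 0.40927.
Gradient magnitude |∇z| = √(a² + b²) = √(0.67829 + 0.16750) = 0.91967.
True dip = arctan(0.91967) = 42.6°, dipping toward ESE (azimuth ≈ 116°).

42.6°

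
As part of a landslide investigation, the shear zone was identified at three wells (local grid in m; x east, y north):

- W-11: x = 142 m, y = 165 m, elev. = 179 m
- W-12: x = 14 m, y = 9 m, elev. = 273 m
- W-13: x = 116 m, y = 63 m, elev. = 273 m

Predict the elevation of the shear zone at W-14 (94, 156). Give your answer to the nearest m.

162 m

Let the plane be z = a·x + b·y + c.
W-12−W-11: −128a − 156b = 94;  W-13−W-11: −26a − 102b = 94.
Solving gives a = 0.56400, b = −1.06533.
Then c = 179 − a·142 − b·165 = 274.69.
At (94, 156): z = 53.0 − 166.2 + 274.69 = 161.5 m.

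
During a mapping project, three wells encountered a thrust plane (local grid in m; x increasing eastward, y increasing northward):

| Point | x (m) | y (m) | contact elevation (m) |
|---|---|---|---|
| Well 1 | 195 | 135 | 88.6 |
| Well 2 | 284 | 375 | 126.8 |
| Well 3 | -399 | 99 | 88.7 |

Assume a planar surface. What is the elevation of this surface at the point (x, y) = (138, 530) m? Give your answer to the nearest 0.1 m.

153.5 m

Let the plane be z = a·x + b·y + c.
Well 2−Well 1: 89a + 240b = 38.2;  Well 3−Well 1: −594a − 36b = 0.1.
Solving gives a = −0.01004, b = 0.16289.
Then c = 88.6 − a·195 − b·135 = 68.57.
At (138, 530): z = −1.4 + 86.3 + 68.57 = 153.5 m.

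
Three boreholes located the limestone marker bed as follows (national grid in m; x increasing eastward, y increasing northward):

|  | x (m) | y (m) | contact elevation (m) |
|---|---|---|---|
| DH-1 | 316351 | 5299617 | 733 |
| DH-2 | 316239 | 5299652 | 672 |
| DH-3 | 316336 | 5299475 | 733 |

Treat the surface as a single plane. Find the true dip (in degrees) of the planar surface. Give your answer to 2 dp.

27.93°

Two edge vectors: DH-1→DH-2 = (-112, 35, -61), DH-1→DH-3 = (-15, -142, 0).
Normal n = (DH-1→DH-2) × (DH-1→DH-3) = (-8662, 915, 16429).
So ∂z/∂x = −n_x/n_z = 0.52724 and ∂z/∂y = −n_y/n_z = −0.05569.
Gradient magnitude |∇z| = √(a² + b²) = √(0.27798 + 0.00310) = 0.53017.
True dip = arctan(0.53017) = 27.93°, dipping toward W (azimuth ≈ 276°).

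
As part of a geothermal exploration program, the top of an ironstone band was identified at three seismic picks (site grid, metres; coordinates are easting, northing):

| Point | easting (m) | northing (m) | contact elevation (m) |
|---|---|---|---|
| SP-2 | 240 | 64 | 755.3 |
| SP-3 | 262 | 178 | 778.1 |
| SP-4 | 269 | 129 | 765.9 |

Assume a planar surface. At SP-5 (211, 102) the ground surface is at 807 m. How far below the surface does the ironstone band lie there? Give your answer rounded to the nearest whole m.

Let the plane be z = a·easting + b·northing + c.
SP-3−SP-2: 22a + 114b = 22.8;  SP-4−SP-2: 29a + 65b = 10.6.
Solving gives a = −0.14584, b = 0.22814.
Then c = 755.3 − a·240 − b·64 = 775.70.
At (211, 102): z_contact = −30.8 + 23.3 + 775.70 = 768.2 m.
Depth below ground = 807 − 768.2 = 39 m.

39 m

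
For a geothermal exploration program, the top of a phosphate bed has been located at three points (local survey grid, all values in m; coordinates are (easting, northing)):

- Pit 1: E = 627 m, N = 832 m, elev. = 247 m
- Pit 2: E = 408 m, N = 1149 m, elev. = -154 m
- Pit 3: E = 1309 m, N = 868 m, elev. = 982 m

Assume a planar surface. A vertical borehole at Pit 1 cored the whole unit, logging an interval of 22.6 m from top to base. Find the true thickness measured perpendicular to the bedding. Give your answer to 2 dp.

14.38 m

Let the plane be z = a·E + b·N + c.
Pit 2−Pit 1: −219a + 317b = −401;  Pit 3−Pit 1: 682a + 36b = 735.
Solving gives a = 1.10422, b = −0.50213.
|∇z| = √(a²+b²) = 1.21303, so dip δ = arctan(1.21303) = 50.50°.
True thickness = vertical thickness × cos δ = 22.6 × cos 50.50° = 14.38 m.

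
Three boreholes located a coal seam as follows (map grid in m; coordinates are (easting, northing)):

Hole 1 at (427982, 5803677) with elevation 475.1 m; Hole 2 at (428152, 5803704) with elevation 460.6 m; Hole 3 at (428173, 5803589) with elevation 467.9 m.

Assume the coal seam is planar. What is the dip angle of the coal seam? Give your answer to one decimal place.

6.1°

Two edge vectors: Hole 1→Hole 2 = (170, 27, -14.5), Hole 1→Hole 3 = (191, -88, -7.2).
Normal n = (Hole 1→Hole 2) × (Hole 1→Hole 3) = (-1470.4, -1545.5, -20117).
So ∂z/∂E = −n_x/n_z = −0.07309 and ∂z/∂N = −n_y/n_z = −0.07683.
Gradient magnitude |∇z| = √(a² + b²) = √(0.00534 + 0.00590) = 0.10604.
True dip = arctan(0.10604) = 6.1°, dipping toward NE (azimuth ≈ 044°).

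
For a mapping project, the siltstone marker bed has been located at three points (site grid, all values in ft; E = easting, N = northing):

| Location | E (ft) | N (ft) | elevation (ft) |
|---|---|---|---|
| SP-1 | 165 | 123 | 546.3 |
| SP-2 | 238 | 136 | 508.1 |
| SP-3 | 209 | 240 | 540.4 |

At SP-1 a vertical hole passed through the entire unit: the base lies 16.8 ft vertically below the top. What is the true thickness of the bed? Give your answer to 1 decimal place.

Two edge vectors: SP-1→SP-2 = (73, 13, -38.2), SP-1→SP-3 = (44, 117, -5.9).
Normal n = (SP-1→SP-2) × (SP-1→SP-3) = (4392.7, -1250.1, 7969).
So ∂z/∂E = −n_x/n_z = −0.55122 and ∂z/∂N = −n_y/n_z = 0.15687.
|∇z| = √(a²+b²) = 0.57311, so dip δ = arctan(0.57311) = 29.82°.
True thickness = vertical thickness × cos δ = 16.8 × cos 29.82° = 14.6 ft.

14.6 ft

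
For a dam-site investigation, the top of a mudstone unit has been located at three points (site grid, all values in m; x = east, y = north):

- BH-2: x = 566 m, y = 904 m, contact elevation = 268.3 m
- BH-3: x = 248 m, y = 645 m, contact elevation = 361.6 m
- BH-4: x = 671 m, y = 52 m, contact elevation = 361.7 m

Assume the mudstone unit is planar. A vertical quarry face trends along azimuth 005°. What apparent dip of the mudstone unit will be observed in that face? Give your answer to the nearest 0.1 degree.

Let the plane be z = a·x + b·y + c.
BH-3−BH-2: −318a − 259b = 93.3;  BH-4−BH-2: 105a − 852b = 93.4.
Solving gives a = −0.18549, b = −0.13248.
Unit vector along 005° is (sin 5°, cos 5°) = (0.0872, 0.9962).
Slope in that direction = a·(0.0872) + b·(0.9962) = −0.14815.
Apparent dip = arctan|0.14815| = 8.4° (true dip is 12.8°, so apparent ≤ true as expected).

8.4°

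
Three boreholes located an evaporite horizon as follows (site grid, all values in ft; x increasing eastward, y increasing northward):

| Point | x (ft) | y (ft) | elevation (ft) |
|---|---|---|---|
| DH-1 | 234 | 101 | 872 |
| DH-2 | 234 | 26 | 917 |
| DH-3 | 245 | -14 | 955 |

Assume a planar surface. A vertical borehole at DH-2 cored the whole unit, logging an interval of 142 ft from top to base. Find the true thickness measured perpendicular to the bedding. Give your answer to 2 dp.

82.26 ft

Let the plane be z = a·x + b·y + c.
DH-2−DH-1: 0a − 75b = 45;  DH-3−DH-1: 11a − 115b = 83.
Solving gives a = 1.27273, b = −0.60000.
|∇z| = √(a²+b²) = 1.40707, so dip δ = arctan(1.40707) = 54.60°.
True thickness = vertical thickness × cos δ = 142 × cos 54.60° = 82.26 ft.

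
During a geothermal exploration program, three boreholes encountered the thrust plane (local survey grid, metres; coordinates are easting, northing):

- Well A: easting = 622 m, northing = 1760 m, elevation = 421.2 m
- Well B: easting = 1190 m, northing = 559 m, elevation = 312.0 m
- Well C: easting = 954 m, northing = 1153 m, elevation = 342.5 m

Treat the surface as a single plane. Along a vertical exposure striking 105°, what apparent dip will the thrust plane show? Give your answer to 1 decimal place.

24.9°

Let the plane be z = a·easting + b·northing + c.
Well B−Well A: 568a − 1201b = −109.2;  Well C−Well A: 332a − 607b = −78.7.
Solving gives a = −0.52328, b = −0.15656.
Unit vector along 105° is (sin 105°, cos 105°) = (0.9659, -0.2588).
Slope in that direction = a·(0.9659) + b·(-0.2588) = −0.46493.
Apparent dip = arctan|0.46493| = 24.9° (true dip is 28.6°, so apparent ≤ true as expected).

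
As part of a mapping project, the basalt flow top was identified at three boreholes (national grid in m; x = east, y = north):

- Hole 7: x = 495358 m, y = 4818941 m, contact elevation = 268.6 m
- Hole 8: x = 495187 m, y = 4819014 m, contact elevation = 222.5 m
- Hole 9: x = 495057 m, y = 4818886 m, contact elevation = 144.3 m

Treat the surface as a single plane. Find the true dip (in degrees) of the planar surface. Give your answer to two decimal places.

Let the plane be z = a·x + b·y + c.
Hole 8−Hole 7: −171a + 73b = −46.1;  Hole 9−Hole 7: −301a − 55b = −124.3.
Solving gives a = 0.36999, b = 0.23517.
Gradient magnitude |∇z| = √(a² + b²) = √(0.13689 + 0.05531) = 0.43840.
True dip = arctan(0.43840) = 23.67°, dipping toward WSW (azimuth ≈ 238°).

23.67°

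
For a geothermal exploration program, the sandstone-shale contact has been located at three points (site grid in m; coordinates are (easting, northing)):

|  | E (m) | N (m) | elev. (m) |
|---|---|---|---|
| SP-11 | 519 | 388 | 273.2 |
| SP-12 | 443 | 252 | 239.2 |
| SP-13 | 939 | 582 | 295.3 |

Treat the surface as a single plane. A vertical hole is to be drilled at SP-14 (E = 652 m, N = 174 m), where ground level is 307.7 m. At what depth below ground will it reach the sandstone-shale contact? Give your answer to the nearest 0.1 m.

Two edge vectors: SP-11→SP-12 = (-76, -136, -34), SP-11→SP-13 = (420, 194, 22.1).
Normal n = (SP-11→SP-12) × (SP-11→SP-13) = (3590.4, -12600.4, 42376).
So ∂z/∂E = −n_x/n_z = −0.08473 and ∂z/∂N = −n_y/n_z = 0.29735.
Intercept c from SP-11: 273.2 + 43.97 − 115.37 = 201.80.
At (652, 174): z_contact = −55.24 + 51.74 + 201.80 = 198.30 m.
Depth below ground = 307.7 − 198.30 = 109.4 m.

109.4 m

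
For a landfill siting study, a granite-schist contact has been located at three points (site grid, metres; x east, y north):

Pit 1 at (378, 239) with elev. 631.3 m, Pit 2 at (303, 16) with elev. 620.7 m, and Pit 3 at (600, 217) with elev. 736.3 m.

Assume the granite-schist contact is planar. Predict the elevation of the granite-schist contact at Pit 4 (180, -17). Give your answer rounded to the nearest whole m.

Two edge vectors: Pit 1→Pit 2 = (-75, -223, -10.6), Pit 1→Pit 3 = (222, -22, 105).
Normal n = (Pit 1→Pit 2) × (Pit 1→Pit 3) = (-23648.2, 5521.8, 51156).
So ∂z/∂x = −n_x/n_z = 0.46228 and ∂z/∂y = −n_y/n_z = −0.10794.
Intercept c from Pit 1: 631.3 − 174.74 + 25.80 = 482.36.
At (180, -17): z = 83.2 + 1.8 + 482.36 = 567.4 m.

567 m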